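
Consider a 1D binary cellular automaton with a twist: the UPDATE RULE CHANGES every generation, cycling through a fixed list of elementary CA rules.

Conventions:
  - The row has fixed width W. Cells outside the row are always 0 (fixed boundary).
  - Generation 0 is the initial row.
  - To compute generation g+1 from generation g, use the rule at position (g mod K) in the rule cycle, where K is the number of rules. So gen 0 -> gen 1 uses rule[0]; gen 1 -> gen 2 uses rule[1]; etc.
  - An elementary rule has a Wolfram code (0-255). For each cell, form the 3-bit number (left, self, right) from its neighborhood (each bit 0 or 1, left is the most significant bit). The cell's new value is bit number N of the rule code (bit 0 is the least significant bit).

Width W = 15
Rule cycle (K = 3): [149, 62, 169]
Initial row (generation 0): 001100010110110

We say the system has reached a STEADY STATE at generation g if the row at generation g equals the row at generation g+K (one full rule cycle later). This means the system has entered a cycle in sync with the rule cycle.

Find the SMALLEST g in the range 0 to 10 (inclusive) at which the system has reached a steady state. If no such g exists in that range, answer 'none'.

Answer: none

Derivation:
Gen 0: 001100010110110
Gen 1 (rule 149): 100011010000001
Gen 2 (rule 62): 110110111000011
Gen 3 (rule 169): 101101110011010
Gen 4 (rule 149): 100000101000011
Gen 5 (rule 62): 110001111100110
Gen 6 (rule 169): 100101111000100
Gen 7 (rule 149): 110100110110111
Gen 8 (rule 62): 101111101101100
Gen 9 (rule 169): 011111011011001
Gen 10 (rule 149): 001110000000101
Gen 11 (rule 62): 011001000001111
Gen 12 (rule 169): 010000011101110
Gen 13 (rule 149): 011111001000101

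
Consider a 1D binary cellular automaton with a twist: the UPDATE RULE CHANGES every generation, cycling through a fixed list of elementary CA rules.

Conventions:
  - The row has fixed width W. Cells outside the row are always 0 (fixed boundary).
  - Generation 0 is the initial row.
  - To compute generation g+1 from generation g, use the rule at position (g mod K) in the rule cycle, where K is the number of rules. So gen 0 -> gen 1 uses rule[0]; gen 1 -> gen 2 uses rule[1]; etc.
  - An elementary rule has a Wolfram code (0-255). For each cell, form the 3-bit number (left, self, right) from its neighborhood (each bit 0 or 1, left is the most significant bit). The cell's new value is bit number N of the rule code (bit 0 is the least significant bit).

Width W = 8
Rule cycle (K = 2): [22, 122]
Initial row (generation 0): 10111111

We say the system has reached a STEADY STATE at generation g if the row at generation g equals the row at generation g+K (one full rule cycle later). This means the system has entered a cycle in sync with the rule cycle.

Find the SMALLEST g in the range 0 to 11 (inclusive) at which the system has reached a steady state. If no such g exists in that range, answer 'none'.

Answer: 9

Derivation:
Gen 0: 10111111
Gen 1 (rule 22): 10000000
Gen 2 (rule 122): 01000000
Gen 3 (rule 22): 11100000
Gen 4 (rule 122): 10110000
Gen 5 (rule 22): 10001000
Gen 6 (rule 122): 01010100
Gen 7 (rule 22): 11010110
Gen 8 (rule 122): 11101111
Gen 9 (rule 22): 00000000
Gen 10 (rule 122): 00000000
Gen 11 (rule 22): 00000000
Gen 12 (rule 122): 00000000
Gen 13 (rule 22): 00000000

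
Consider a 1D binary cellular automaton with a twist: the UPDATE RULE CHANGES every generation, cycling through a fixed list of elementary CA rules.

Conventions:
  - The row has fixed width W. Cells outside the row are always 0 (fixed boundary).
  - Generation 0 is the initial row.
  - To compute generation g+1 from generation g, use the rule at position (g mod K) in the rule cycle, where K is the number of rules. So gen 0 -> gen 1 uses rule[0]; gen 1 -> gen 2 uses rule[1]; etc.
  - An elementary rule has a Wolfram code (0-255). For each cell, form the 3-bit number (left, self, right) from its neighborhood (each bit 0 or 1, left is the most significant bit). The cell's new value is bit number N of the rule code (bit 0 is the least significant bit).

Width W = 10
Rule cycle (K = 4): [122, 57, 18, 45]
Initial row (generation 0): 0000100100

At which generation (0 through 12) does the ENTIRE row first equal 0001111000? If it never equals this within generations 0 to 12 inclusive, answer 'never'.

Gen 0: 0000100100
Gen 1 (rule 122): 0001011010
Gen 2 (rule 57): 1100110101
Gen 3 (rule 18): 0011000000
Gen 4 (rule 45): 1010011111
Gen 5 (rule 122): 0101110001
Gen 6 (rule 57): 0011001100
Gen 7 (rule 18): 0100110010
Gen 8 (rule 45): 0100100010
Gen 9 (rule 122): 1011010101
Gen 10 (rule 57): 0110101010
Gen 11 (rule 18): 1000000001
Gen 12 (rule 45): 1011111101

Answer: never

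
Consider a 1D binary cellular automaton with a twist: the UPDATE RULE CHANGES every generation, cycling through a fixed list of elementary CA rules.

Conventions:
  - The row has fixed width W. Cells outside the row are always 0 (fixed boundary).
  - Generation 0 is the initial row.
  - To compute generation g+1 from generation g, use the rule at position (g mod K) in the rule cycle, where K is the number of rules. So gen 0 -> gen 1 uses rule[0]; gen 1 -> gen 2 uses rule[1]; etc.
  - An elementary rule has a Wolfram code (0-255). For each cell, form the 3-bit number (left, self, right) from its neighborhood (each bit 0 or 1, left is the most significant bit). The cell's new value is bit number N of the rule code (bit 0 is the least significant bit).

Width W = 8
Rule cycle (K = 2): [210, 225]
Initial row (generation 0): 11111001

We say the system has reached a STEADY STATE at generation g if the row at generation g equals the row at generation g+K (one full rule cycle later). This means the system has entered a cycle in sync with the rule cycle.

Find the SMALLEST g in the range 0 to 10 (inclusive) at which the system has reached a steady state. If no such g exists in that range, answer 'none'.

Gen 0: 11111001
Gen 1 (rule 210): 01111110
Gen 2 (rule 225): 00111110
Gen 3 (rule 210): 01011111
Gen 4 (rule 225): 00101111
Gen 5 (rule 210): 01000111
Gen 6 (rule 225): 00010011
Gen 7 (rule 210): 00101101
Gen 8 (rule 225): 10010110
Gen 9 (rule 210): 01100011
Gen 10 (rule 225): 00101001
Gen 11 (rule 210): 01000110
Gen 12 (rule 225): 00010010

Answer: none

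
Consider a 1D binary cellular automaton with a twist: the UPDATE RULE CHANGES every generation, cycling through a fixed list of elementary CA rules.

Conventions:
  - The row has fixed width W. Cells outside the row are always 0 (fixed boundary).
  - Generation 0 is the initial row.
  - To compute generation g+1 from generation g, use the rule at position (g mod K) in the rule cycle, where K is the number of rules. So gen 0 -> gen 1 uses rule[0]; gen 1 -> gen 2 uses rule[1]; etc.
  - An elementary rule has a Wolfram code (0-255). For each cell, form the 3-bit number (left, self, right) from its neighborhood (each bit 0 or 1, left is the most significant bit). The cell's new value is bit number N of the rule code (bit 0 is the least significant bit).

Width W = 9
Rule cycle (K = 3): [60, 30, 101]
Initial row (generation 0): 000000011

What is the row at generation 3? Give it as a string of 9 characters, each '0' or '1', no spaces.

Answer: 111110001

Derivation:
Gen 0: 000000011
Gen 1 (rule 60): 000000010
Gen 2 (rule 30): 000000111
Gen 3 (rule 101): 111110001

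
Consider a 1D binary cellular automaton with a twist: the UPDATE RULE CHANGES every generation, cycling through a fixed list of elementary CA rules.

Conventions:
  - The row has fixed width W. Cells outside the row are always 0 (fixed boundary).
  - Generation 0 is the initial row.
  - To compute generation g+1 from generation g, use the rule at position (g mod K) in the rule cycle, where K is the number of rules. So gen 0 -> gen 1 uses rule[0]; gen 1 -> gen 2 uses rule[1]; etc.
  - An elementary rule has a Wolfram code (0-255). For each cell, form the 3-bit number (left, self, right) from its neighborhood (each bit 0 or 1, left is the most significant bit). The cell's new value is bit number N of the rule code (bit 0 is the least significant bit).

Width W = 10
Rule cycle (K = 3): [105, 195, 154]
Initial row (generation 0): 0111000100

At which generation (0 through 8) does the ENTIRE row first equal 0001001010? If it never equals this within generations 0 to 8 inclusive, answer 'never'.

Answer: never

Derivation:
Gen 0: 0111000100
Gen 1 (rule 105): 0101010001
Gen 2 (rule 195): 1000000110
Gen 3 (rule 154): 0100001101
Gen 4 (rule 105): 0001101110
Gen 5 (rule 195): 1110100110
Gen 6 (rule 154): 1100011101
Gen 7 (rule 105): 1101010110
Gen 8 (rule 195): 0100000010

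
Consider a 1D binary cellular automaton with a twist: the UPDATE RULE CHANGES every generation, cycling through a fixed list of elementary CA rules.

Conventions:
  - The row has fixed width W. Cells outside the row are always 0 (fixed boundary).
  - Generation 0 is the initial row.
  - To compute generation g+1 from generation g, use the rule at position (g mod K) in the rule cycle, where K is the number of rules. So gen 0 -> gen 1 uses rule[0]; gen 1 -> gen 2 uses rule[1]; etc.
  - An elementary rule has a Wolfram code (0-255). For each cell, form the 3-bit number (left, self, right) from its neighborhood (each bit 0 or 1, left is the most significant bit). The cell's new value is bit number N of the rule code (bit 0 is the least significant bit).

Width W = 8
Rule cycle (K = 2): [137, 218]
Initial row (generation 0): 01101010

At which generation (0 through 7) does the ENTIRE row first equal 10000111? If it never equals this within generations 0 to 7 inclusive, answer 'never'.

Answer: never

Derivation:
Gen 0: 01101010
Gen 1 (rule 137): 01000000
Gen 2 (rule 218): 10100000
Gen 3 (rule 137): 00001111
Gen 4 (rule 218): 00011111
Gen 5 (rule 137): 11011110
Gen 6 (rule 218): 11011111
Gen 7 (rule 137): 10011110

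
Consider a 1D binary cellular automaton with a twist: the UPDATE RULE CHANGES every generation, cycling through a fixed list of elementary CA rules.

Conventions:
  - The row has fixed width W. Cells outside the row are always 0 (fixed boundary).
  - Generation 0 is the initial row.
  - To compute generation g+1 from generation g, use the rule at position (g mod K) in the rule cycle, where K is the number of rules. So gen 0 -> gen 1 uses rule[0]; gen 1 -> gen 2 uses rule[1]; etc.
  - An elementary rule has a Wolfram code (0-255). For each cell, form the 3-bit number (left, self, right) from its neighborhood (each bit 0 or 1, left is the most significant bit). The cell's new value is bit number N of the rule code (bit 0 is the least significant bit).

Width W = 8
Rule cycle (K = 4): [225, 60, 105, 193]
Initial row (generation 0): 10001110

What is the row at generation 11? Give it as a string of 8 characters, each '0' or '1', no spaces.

Answer: 00000000

Derivation:
Gen 0: 10001110
Gen 1 (rule 225): 00100110
Gen 2 (rule 60): 00110101
Gen 3 (rule 105): 10111010
Gen 4 (rule 193): 00011000
Gen 5 (rule 225): 11001011
Gen 6 (rule 60): 10101110
Gen 7 (rule 105): 01011010
Gen 8 (rule 193): 00001000
Gen 9 (rule 225): 11100011
Gen 10 (rule 60): 10010010
Gen 11 (rule 105): 00000000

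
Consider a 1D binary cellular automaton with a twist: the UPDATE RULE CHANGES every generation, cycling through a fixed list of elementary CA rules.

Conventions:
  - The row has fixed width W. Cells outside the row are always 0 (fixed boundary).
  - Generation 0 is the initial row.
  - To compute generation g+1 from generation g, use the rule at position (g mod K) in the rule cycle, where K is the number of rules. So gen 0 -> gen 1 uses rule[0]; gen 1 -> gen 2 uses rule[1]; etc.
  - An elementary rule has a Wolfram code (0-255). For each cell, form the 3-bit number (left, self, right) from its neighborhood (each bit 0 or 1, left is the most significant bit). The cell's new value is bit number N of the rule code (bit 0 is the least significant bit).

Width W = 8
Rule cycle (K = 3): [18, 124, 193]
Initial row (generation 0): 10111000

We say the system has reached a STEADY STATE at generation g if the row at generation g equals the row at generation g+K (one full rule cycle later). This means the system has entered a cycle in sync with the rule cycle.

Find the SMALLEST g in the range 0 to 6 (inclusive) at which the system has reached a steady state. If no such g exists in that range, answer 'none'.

Gen 0: 10111000
Gen 1 (rule 18): 00000100
Gen 2 (rule 124): 00000110
Gen 3 (rule 193): 11110010
Gen 4 (rule 18): 00001101
Gen 5 (rule 124): 00001111
Gen 6 (rule 193): 11100111
Gen 7 (rule 18): 00011000
Gen 8 (rule 124): 00011100
Gen 9 (rule 193): 11001101

Answer: none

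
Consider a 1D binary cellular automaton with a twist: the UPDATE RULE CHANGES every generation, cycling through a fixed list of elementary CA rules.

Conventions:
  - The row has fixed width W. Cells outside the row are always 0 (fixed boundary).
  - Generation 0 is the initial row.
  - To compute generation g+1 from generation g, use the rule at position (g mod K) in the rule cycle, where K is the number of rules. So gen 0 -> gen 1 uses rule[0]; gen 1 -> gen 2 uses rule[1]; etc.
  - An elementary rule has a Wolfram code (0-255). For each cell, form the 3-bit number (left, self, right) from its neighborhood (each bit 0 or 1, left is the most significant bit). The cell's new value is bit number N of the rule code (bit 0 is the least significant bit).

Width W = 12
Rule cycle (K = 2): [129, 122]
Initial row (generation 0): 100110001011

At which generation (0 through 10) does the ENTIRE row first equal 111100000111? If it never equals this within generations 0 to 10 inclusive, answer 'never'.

Answer: 3

Derivation:
Gen 0: 100110001011
Gen 1 (rule 129): 000000100000
Gen 2 (rule 122): 000001010000
Gen 3 (rule 129): 111100000111
Gen 4 (rule 122): 100110001101
Gen 5 (rule 129): 000000100000
Gen 6 (rule 122): 000001010000
Gen 7 (rule 129): 111100000111
Gen 8 (rule 122): 100110001101
Gen 9 (rule 129): 000000100000
Gen 10 (rule 122): 000001010000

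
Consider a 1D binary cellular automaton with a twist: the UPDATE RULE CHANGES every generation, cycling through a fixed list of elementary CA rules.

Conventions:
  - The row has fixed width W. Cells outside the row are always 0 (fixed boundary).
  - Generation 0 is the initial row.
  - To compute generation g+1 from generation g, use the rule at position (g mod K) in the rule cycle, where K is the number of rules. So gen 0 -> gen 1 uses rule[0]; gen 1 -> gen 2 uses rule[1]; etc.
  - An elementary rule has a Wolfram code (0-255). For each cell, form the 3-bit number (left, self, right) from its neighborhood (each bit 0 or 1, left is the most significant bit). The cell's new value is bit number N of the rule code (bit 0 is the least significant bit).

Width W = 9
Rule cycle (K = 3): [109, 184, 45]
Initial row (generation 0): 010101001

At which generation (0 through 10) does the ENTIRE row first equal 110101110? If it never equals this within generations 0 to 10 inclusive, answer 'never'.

Gen 0: 010101001
Gen 1 (rule 109): 011111001
Gen 2 (rule 184): 011110100
Gen 3 (rule 45): 010001101
Gen 4 (rule 109): 010101111
Gen 5 (rule 184): 001011110
Gen 6 (rule 45): 101110000
Gen 7 (rule 109): 111010111
Gen 8 (rule 184): 110101110
Gen 9 (rule 45): 101111000
Gen 10 (rule 109): 111001011

Answer: 8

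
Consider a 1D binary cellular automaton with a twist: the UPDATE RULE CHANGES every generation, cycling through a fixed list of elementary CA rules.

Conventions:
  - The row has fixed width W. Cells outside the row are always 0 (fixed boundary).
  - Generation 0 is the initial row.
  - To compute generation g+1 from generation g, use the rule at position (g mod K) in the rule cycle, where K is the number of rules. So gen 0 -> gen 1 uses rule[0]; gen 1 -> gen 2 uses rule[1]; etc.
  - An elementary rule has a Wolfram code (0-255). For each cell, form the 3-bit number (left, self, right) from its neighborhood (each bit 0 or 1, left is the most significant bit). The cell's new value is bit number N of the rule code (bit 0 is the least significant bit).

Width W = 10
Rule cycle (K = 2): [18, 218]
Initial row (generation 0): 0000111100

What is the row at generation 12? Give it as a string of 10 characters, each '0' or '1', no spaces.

Answer: 0101000000

Derivation:
Gen 0: 0000111100
Gen 1 (rule 18): 0001000010
Gen 2 (rule 218): 0010100101
Gen 3 (rule 18): 0100011000
Gen 4 (rule 218): 1010111100
Gen 5 (rule 18): 0000000010
Gen 6 (rule 218): 0000000101
Gen 7 (rule 18): 0000001000
Gen 8 (rule 218): 0000010100
Gen 9 (rule 18): 0000100010
Gen 10 (rule 218): 0001010101
Gen 11 (rule 18): 0010000000
Gen 12 (rule 218): 0101000000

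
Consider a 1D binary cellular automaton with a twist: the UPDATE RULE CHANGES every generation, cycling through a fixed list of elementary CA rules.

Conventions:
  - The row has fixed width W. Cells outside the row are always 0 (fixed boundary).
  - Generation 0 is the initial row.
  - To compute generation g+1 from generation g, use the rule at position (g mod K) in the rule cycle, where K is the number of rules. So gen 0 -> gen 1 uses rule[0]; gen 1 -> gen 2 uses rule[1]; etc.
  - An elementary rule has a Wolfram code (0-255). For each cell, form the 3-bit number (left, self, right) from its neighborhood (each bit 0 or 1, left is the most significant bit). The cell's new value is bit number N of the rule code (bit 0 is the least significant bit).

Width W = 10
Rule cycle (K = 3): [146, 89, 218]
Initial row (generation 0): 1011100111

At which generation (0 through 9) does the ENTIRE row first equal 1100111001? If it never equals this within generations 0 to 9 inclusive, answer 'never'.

Gen 0: 1011100111
Gen 1 (rule 146): 0001011010
Gen 2 (rule 89): 1100011001
Gen 3 (rule 218): 1110111110
Gen 4 (rule 146): 0100011101
Gen 5 (rule 89): 0011010100
Gen 6 (rule 218): 0111000010
Gen 7 (rule 146): 1010100101
Gen 8 (rule 89): 0000010000
Gen 9 (rule 218): 0000101000

Answer: never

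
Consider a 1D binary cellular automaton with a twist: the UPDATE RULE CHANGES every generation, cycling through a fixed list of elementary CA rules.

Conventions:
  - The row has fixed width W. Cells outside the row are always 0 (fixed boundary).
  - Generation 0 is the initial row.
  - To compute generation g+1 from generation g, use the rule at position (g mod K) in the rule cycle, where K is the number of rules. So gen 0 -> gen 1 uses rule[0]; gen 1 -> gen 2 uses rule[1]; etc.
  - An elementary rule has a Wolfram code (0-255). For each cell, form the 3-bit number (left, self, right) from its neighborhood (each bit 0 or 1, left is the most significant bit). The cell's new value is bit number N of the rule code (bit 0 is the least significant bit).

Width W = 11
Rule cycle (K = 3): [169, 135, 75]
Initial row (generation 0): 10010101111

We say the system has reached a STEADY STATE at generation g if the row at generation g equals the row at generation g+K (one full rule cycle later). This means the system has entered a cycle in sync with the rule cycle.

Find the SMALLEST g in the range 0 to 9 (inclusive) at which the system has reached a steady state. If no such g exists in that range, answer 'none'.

Answer: none

Derivation:
Gen 0: 10010101111
Gen 1 (rule 169): 00001011110
Gen 2 (rule 135): 11111001100
Gen 3 (rule 75): 10001011101
Gen 4 (rule 169): 00100111010
Gen 5 (rule 135): 11101010010
Gen 6 (rule 75): 10100000100
Gen 7 (rule 169): 01001110001
Gen 8 (rule 135): 11010100111
Gen 9 (rule 75): 11000001101
Gen 10 (rule 169): 10011101010
Gen 11 (rule 135): 10101001010
Gen 12 (rule 75): 00000010000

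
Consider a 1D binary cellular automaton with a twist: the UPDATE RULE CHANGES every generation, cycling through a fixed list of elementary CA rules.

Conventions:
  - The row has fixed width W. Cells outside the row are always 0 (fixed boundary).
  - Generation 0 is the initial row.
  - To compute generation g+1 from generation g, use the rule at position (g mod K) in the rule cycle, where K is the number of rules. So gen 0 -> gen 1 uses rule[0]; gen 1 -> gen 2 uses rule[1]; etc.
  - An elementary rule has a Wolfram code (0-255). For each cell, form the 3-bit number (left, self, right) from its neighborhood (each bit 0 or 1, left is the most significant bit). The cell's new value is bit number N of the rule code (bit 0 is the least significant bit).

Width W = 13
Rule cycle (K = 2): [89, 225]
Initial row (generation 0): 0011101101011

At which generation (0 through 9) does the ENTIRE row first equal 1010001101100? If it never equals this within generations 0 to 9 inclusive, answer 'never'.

Answer: 7

Derivation:
Gen 0: 0011101101011
Gen 1 (rule 89): 1010101100011
Gen 2 (rule 225): 0101010101001
Gen 3 (rule 89): 0000000000100
Gen 4 (rule 225): 1111111110001
Gen 5 (rule 89): 1000000011100
Gen 6 (rule 225): 0011111001101
Gen 7 (rule 89): 1010001101100
Gen 8 (rule 225): 0100100110101
Gen 9 (rule 89): 0010010110000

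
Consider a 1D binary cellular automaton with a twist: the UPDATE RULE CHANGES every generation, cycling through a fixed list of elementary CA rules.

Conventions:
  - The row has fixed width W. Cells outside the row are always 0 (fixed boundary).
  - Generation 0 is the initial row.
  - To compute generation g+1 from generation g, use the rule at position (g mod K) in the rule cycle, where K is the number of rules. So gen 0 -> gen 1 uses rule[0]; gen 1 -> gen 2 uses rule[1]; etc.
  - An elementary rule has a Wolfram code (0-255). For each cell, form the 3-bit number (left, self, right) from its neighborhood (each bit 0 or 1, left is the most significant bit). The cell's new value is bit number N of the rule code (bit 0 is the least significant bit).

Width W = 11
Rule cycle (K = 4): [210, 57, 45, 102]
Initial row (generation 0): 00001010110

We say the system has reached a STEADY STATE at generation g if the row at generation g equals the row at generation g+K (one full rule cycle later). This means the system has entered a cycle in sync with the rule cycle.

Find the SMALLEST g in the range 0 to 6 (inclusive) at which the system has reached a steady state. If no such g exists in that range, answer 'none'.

Gen 0: 00001010110
Gen 1 (rule 210): 00010000011
Gen 2 (rule 57): 11001111010
Gen 3 (rule 45): 10001000110
Gen 4 (rule 102): 10011001010
Gen 5 (rule 210): 01101110001
Gen 6 (rule 57): 01011001100
Gen 7 (rule 45): 01110001001
Gen 8 (rule 102): 10010011011
Gen 9 (rule 210): 01101101001
Gen 10 (rule 57): 01011010100

Answer: none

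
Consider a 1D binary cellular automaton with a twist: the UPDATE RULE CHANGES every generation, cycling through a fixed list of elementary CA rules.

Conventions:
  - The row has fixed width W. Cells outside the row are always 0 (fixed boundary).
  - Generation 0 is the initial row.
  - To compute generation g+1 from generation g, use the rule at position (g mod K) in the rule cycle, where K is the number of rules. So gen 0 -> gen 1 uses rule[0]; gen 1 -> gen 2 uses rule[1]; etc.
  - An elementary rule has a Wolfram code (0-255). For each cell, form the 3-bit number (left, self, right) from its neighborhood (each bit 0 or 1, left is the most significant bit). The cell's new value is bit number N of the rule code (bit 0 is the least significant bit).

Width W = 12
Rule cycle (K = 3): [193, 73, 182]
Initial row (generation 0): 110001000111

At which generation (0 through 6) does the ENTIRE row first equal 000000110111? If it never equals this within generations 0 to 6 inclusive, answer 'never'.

Gen 0: 110001000111
Gen 1 (rule 193): 010100010011
Gen 2 (rule 73): 000001000011
Gen 3 (rule 182): 000011100100
Gen 4 (rule 193): 111001100001
Gen 5 (rule 73): 101001101100
Gen 6 (rule 182): 111110010010

Answer: never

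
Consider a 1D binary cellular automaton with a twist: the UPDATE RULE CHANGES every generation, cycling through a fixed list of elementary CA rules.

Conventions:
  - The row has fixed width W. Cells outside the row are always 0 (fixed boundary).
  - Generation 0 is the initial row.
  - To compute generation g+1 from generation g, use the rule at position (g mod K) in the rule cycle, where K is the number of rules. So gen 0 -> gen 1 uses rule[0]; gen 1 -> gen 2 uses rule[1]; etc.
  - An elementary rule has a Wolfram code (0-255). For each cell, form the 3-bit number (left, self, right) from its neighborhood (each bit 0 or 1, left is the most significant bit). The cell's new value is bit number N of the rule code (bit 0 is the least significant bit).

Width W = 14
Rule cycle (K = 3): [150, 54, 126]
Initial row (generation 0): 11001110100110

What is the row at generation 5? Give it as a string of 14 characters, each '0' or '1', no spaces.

Answer: 10001001000011

Derivation:
Gen 0: 11001110100110
Gen 1 (rule 150): 00110100111001
Gen 2 (rule 54): 01001111000111
Gen 3 (rule 126): 11111001101101
Gen 4 (rule 150): 01110110000001
Gen 5 (rule 54): 10001001000011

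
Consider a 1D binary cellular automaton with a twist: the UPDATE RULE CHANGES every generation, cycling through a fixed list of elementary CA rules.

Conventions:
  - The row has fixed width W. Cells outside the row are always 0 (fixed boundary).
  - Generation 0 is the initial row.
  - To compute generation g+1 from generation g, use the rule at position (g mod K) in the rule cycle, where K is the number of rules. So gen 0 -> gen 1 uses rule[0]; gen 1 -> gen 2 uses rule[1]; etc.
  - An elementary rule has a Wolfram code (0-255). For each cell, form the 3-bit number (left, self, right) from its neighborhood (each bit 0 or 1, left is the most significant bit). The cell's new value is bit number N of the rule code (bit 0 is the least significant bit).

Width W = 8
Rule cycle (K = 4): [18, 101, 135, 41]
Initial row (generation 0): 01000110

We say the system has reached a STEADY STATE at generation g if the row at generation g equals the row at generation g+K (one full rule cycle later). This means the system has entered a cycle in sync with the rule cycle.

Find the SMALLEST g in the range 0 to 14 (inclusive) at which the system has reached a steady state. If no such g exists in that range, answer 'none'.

Answer: 12

Derivation:
Gen 0: 01000110
Gen 1 (rule 18): 10101001
Gen 2 (rule 101): 11111001
Gen 3 (rule 135): 01110011
Gen 4 (rule 41): 01000010
Gen 5 (rule 18): 10100101
Gen 6 (rule 101): 11100111
Gen 7 (rule 135): 01001010
Gen 8 (rule 41): 00000100
Gen 9 (rule 18): 00001010
Gen 10 (rule 101): 11101110
Gen 11 (rule 135): 01000100
Gen 12 (rule 41): 00010001
Gen 13 (rule 18): 00101010
Gen 14 (rule 101): 10111110
Gen 15 (rule 135): 10011100
Gen 16 (rule 41): 00010001
Gen 17 (rule 18): 00101010
Gen 18 (rule 101): 10111110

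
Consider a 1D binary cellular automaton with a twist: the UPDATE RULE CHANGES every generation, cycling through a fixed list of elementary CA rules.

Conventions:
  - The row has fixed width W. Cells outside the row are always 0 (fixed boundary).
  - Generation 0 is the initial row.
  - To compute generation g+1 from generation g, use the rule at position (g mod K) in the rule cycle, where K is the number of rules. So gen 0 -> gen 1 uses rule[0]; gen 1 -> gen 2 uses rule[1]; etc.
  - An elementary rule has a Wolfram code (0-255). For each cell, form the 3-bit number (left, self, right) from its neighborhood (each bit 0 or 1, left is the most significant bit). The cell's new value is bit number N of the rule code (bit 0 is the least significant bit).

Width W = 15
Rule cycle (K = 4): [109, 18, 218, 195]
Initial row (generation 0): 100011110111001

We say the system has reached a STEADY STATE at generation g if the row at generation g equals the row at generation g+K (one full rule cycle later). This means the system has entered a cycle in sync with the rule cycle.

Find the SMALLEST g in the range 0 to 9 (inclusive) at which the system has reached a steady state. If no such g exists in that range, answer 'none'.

Answer: none

Derivation:
Gen 0: 100011110111001
Gen 1 (rule 109): 101010011101001
Gen 2 (rule 18): 000001100000110
Gen 3 (rule 218): 000011110001111
Gen 4 (rule 195): 111101110110111
Gen 5 (rule 109): 100111011111101
Gen 6 (rule 18): 011000000000000
Gen 7 (rule 218): 111100000000000
Gen 8 (rule 195): 011101111111111
Gen 9 (rule 109): 010111000000001
Gen 10 (rule 18): 100000100000010
Gen 11 (rule 218): 010001010000101
Gen 12 (rule 195): 100110000111000
Gen 13 (rule 109): 100110110101011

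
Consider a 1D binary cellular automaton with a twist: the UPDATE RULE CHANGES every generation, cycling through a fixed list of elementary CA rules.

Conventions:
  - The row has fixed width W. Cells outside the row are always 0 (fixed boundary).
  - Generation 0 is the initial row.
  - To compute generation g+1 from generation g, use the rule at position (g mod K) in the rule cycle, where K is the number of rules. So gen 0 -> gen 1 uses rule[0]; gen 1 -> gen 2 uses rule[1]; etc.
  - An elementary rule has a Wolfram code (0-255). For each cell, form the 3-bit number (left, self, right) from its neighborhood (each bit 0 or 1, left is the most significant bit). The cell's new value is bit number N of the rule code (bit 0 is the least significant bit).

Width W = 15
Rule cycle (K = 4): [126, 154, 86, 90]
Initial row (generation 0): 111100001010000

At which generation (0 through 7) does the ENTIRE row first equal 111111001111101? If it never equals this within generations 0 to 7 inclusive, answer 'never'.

Answer: 5

Derivation:
Gen 0: 111100001010000
Gen 1 (rule 126): 100110011111000
Gen 2 (rule 154): 011101111110100
Gen 3 (rule 86): 100100000010110
Gen 4 (rule 90): 011010000100111
Gen 5 (rule 126): 111111001111101
Gen 6 (rule 154): 111110111111000
Gen 7 (rule 86): 000010000001100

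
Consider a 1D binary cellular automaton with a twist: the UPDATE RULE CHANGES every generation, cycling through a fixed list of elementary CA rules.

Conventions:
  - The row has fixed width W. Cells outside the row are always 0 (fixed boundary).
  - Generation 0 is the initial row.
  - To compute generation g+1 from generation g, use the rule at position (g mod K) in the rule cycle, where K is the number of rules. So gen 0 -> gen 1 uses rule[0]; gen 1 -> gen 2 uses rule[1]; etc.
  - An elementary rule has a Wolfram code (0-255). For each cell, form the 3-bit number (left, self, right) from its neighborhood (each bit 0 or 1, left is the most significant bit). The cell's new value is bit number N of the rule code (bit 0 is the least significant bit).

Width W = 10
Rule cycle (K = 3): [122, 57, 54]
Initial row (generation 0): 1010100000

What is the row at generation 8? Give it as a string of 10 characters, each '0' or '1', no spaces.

Answer: 1000011011

Derivation:
Gen 0: 1010100000
Gen 1 (rule 122): 0101010000
Gen 2 (rule 57): 0010101111
Gen 3 (rule 54): 0111110000
Gen 4 (rule 122): 1100011000
Gen 5 (rule 57): 1011010111
Gen 6 (rule 54): 1100111000
Gen 7 (rule 122): 1111101100
Gen 8 (rule 57): 1000011011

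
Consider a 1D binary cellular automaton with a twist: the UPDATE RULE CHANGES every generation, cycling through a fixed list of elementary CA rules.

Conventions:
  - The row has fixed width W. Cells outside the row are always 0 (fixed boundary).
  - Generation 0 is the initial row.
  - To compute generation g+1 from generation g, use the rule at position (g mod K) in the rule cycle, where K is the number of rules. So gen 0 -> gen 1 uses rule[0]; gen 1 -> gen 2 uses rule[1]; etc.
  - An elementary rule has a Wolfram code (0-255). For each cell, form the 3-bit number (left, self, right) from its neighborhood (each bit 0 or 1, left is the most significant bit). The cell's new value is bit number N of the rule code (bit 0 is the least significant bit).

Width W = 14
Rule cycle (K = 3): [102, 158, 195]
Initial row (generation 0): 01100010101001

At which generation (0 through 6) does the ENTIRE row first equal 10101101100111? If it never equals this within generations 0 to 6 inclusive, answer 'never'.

Answer: never

Derivation:
Gen 0: 01100010101001
Gen 1 (rule 102): 10100111111011
Gen 2 (rule 158): 10111111110010
Gen 3 (rule 195): 00011111110100
Gen 4 (rule 102): 00100000011100
Gen 5 (rule 158): 01110000111010
Gen 6 (rule 195): 10110111011000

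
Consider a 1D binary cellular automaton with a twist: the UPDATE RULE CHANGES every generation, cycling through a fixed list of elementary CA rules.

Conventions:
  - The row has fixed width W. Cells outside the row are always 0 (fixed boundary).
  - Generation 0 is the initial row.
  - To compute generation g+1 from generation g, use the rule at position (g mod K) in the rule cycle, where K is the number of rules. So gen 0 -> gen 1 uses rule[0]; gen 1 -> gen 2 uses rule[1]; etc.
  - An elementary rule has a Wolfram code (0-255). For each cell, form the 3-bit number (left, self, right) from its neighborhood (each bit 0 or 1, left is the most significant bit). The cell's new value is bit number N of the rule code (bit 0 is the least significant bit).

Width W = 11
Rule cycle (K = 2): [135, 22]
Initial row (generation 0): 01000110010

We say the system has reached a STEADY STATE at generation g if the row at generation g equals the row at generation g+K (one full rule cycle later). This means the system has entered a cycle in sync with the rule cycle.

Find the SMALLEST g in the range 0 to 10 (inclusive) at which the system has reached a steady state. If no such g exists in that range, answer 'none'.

Gen 0: 01000110010
Gen 1 (rule 135): 11011000110
Gen 2 (rule 22): 00000101001
Gen 3 (rule 135): 11111101011
Gen 4 (rule 22): 00000001000
Gen 5 (rule 135): 11111111011
Gen 6 (rule 22): 00000000000
Gen 7 (rule 135): 11111111111
Gen 8 (rule 22): 00000000000
Gen 9 (rule 135): 11111111111
Gen 10 (rule 22): 00000000000
Gen 11 (rule 135): 11111111111
Gen 12 (rule 22): 00000000000

Answer: 6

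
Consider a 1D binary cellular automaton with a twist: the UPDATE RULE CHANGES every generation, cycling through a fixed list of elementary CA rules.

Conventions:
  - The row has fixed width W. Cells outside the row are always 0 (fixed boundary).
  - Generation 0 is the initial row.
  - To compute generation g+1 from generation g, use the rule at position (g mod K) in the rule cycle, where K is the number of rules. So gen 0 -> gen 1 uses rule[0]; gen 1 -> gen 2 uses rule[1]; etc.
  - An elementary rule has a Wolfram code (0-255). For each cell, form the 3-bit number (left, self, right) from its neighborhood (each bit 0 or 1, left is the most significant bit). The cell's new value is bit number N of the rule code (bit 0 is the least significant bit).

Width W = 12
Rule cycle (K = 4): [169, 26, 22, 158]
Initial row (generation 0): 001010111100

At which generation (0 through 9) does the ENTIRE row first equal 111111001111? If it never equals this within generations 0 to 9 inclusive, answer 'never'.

Answer: 4

Derivation:
Gen 0: 001010111100
Gen 1 (rule 169): 100101111001
Gen 2 (rule 26): 011001000110
Gen 3 (rule 22): 100111101001
Gen 4 (rule 158): 111111001111
Gen 5 (rule 169): 111110001110
Gen 6 (rule 26): 100001011001
Gen 7 (rule 22): 110011000111
Gen 8 (rule 158): 101110101110
Gen 9 (rule 169): 011101011100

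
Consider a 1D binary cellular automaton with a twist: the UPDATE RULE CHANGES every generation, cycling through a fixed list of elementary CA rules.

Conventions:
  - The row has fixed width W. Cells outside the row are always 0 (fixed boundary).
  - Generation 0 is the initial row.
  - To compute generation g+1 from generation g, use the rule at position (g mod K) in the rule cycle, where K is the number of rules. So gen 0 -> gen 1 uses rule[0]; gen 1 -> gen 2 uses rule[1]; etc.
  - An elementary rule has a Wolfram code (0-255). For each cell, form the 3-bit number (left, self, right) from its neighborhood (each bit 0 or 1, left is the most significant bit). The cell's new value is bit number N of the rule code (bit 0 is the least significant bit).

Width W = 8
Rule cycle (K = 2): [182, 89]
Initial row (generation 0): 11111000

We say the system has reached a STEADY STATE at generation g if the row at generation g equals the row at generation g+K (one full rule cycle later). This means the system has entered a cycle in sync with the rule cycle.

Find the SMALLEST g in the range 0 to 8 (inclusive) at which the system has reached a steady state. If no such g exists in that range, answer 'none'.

Gen 0: 11111000
Gen 1 (rule 182): 01110100
Gen 2 (rule 89): 01010011
Gen 3 (rule 182): 11111100
Gen 4 (rule 89): 10000111
Gen 5 (rule 182): 11001010
Gen 6 (rule 89): 11100001
Gen 7 (rule 182): 01010011
Gen 8 (rule 89): 00001011
Gen 9 (rule 182): 00011100
Gen 10 (rule 89): 11010111

Answer: none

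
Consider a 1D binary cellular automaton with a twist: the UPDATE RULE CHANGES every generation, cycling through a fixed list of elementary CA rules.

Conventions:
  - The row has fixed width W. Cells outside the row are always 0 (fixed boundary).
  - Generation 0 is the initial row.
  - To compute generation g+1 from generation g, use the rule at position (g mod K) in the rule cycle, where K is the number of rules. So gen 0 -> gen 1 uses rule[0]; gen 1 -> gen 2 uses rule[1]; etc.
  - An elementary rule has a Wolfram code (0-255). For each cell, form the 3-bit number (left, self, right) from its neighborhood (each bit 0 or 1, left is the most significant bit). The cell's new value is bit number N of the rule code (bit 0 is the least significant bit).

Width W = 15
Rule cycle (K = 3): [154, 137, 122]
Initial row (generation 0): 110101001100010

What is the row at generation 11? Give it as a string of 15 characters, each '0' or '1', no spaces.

Gen 0: 110101001100010
Gen 1 (rule 154): 100000111010101
Gen 2 (rule 137): 001110110000000
Gen 3 (rule 122): 011011111000000
Gen 4 (rule 154): 110011110100000
Gen 5 (rule 137): 100011100001111
Gen 6 (rule 122): 010110110011001
Gen 7 (rule 154): 100100101110110
Gen 8 (rule 137): 000000001100100
Gen 9 (rule 122): 000000011111010
Gen 10 (rule 154): 000000111110001
Gen 11 (rule 137): 111110111100100

Answer: 111110111100100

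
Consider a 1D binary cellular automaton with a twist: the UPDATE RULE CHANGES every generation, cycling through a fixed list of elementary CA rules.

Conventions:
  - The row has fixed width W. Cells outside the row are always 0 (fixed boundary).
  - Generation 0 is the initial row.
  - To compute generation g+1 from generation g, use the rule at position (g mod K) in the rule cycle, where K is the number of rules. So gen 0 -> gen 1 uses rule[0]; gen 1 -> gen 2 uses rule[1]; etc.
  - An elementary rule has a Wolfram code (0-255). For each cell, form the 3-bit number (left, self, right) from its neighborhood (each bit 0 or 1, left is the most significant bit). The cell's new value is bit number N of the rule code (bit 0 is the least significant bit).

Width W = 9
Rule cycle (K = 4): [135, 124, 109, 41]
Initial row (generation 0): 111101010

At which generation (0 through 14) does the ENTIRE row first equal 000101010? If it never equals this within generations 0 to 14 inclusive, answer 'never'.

Answer: never

Derivation:
Gen 0: 111101010
Gen 1 (rule 135): 011001010
Gen 2 (rule 124): 011101111
Gen 3 (rule 109): 010111001
Gen 4 (rule 41): 001100000
Gen 5 (rule 135): 110001111
Gen 6 (rule 124): 111001001
Gen 7 (rule 109): 101001001
Gen 8 (rule 41): 010000000
Gen 9 (rule 135): 110111111
Gen 10 (rule 124): 111100001
Gen 11 (rule 109): 100101101
Gen 12 (rule 41): 000011010
Gen 13 (rule 135): 111100010
Gen 14 (rule 124): 100110011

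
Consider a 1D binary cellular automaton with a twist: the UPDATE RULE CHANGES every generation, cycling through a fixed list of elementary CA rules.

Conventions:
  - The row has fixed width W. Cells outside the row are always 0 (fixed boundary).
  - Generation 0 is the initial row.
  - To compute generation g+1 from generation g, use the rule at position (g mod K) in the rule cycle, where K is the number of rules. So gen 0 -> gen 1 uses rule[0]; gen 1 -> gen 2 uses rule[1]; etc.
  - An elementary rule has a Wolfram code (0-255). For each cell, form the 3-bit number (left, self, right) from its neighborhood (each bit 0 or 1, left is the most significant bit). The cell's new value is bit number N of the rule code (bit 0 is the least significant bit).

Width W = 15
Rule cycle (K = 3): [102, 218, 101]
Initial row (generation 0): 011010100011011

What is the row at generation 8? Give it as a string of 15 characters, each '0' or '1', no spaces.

Gen 0: 011010100011011
Gen 1 (rule 102): 101111100101101
Gen 2 (rule 218): 001111111001100
Gen 3 (rule 101): 100000001000101
Gen 4 (rule 102): 100000011001111
Gen 5 (rule 218): 010000111111111
Gen 6 (rule 101): 010110000000001
Gen 7 (rule 102): 111010000000011
Gen 8 (rule 218): 111001000000111

Answer: 111001000000111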